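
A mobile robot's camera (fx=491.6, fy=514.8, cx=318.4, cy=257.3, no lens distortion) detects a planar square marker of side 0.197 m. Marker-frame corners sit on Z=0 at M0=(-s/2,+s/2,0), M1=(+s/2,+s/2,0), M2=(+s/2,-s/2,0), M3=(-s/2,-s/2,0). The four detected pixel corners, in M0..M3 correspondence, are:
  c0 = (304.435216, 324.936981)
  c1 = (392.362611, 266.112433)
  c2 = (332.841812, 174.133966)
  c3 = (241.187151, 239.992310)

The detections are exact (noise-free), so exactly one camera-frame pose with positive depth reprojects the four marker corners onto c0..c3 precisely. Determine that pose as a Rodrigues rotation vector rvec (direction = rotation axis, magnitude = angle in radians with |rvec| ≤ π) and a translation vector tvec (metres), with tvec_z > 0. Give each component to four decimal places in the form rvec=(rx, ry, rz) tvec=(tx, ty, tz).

rvec=(0.3360, 0.0610, -0.6008) tvec=(-0.0008, -0.0070, 0.8900)

Intrinsics K: fx=491.6, fy=514.8, cx=318.4, cy=257.3
Marker side s = 0.197 m; corners in marker frame (Z=0):
  M0 = (-0.0985, +0.0985, 0)
  M1 = (+0.0985, +0.0985, 0)
  M2 = (+0.0985, -0.0985, 0)
  M3 = (-0.0985, -0.0985, 0)
Detected image corners:
  c0 = (304.435216, 324.936981) px
  c1 = (392.362611, 266.112433) px
  c2 = (332.841812, 174.133966) px
  c3 = (241.187151, 239.992310) px
Planar DLT: solve 8×8 A·h = b for H (H[2,2]=1):
  H  [+400.78577 +416.09653 +317.93818]
  H  [-359.14234 +531.26971 +253.25337]
  H  [-0.17217 +0.32842 +1.00000]
B = K⁻¹H; ‖b₁‖=1.123654, ‖b₂‖=1.123654; λ = 2/(‖b₁‖+‖b₂‖) = 0.889954, sign → tz>0 ⇒ λ=+0.889954
r₁ = λ·B[:,0] = (+0.82479,-0.54428,-0.15323); r₂ = λ·B[:,1] = (+0.56397,+0.77234,+0.29228)
r₃ = r₁×r₂ = (-0.04074,-0.32748,+0.94398); SVD([r₁ r₂ r₃]) → R = UVᵀ:
  R  [+0.82479 +0.56397 -0.04074]
  R  [-0.54428 +0.77234 -0.32748]
  R  [-0.15323 +0.29228 +0.94398]
t = (-0.00084, -0.00700, +0.88995) m
tr R = 2.541116; θ = arccos((tr R − 1)/2) = 0.691080 rad = 39.596°
axis k = ((R−Rᵀ)₃₂, (R−Rᵀ)₁₃, (R−Rᵀ)₂₁) / (2 sinθ) = (+0.486182, +0.088244, -0.869391)
rvec = θ·k = (+0.335991, +0.060984, -0.600819)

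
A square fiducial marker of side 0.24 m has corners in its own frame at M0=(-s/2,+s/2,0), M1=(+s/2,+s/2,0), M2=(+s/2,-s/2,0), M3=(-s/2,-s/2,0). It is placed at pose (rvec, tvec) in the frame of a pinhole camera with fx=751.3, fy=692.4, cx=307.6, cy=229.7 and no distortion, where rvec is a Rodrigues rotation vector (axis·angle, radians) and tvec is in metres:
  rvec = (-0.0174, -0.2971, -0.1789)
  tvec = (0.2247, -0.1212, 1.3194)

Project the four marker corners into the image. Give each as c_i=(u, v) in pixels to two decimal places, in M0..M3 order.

c0=(385.45, 239.19) c1=(506.51, 217.52) c2=(483.13, 96.68) c3=(360.59, 111.77)

Intrinsics K: fx=751.3, fy=692.4, cx=307.6, cy=229.7
Marker side s = 0.24 m; corners in marker frame (Z=0):
  M0 = (-0.1200, +0.1200, 0)
  M1 = (+0.1200, +0.1200, 0)
  M2 = (+0.1200, -0.1200, 0)
  M3 = (-0.1200, -0.1200, 0)
rvec = (-0.0174, -0.2971, -0.1789), |rvec| = θ = 0.34724 rad = 19.895°
Rodrigues: sinθ=0.34030, 1−cosθ=0.05968; R = I + sinθ·[k]× + (1−cosθ)·[k]×²:
    [+0.94047 +0.17789 -0.28962]
    [-0.17277 +0.98401 +0.04336]
    [+0.29271 +0.00926 +0.95616]
t = (0.2247, -0.1212, 1.3194) m
M0: Pc = R·M0+t = (+0.13319, +0.01761, +1.28539); u = 751.3·(+0.13319)/1.28539 + 307.6 = 385.4490, v = 692.4·(+0.01761)/1.28539 + 229.7 = 239.1876
M1: Pc = R·M1+t = (+0.35890, -0.02385, +1.35564); u = 751.3·(+0.35890)/1.35564 + 307.6 = 506.5053, v = 692.4·(-0.02385)/1.35564 + 229.7 = 217.5178
M2: Pc = R·M2+t = (+0.31621, -0.26001, +1.35341); u = 751.3·(+0.31621)/1.35341 + 307.6 = 483.1326, v = 692.4·(-0.26001)/1.35341 + 229.7 = 96.6786
M3: Pc = R·M3+t = (+0.09050, -0.21855, +1.28316); u = 751.3·(+0.09050)/1.28316 + 307.6 = 360.5871, v = 692.4·(-0.21855)/1.28316 + 229.7 = 111.7703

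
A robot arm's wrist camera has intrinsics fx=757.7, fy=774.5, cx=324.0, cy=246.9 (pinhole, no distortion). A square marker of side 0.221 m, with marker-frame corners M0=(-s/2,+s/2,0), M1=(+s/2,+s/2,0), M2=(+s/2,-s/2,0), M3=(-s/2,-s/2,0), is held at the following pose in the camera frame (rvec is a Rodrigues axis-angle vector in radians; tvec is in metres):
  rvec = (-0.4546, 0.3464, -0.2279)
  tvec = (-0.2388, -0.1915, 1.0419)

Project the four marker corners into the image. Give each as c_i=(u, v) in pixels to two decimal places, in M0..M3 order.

c0=(82.86, 199.27) c1=(227.48, 144.54) c2=(215.15, 13.57) c3=(84.41, 70.37)

Intrinsics K: fx=757.7, fy=774.5, cx=324.0, cy=246.9
Marker side s = 0.221 m; corners in marker frame (Z=0):
  M0 = (-0.1105, +0.1105, 0)
  M1 = (+0.1105, +0.1105, 0)
  M2 = (+0.1105, -0.1105, 0)
  M3 = (-0.1105, -0.1105, 0)
rvec = (-0.4546, 0.3464, -0.2279), |rvec| = θ = 0.61530 rad = 35.254°
Rodrigues: sinθ=0.57720, 1−cosθ=0.18340; R = I + sinθ·[k]× + (1−cosθ)·[k]×²:
    [+0.91671 +0.13751 +0.37514]
    [-0.29007 +0.87473 +0.38821]
    [-0.27476 -0.46470 +0.84176]
t = (-0.2388, -0.1915, 1.0419) m
M0: Pc = R·M0+t = (-0.32490, -0.06279, +1.02091); u = 757.7·(-0.32490)/1.02091 + 324.0 = 82.8643, v = 774.5·(-0.06279)/1.02091 + 246.9 = 199.2658
M1: Pc = R·M1+t = (-0.12231, -0.12690, +0.96019); u = 757.7·(-0.12231)/0.96019 + 324.0 = 227.4842, v = 774.5·(-0.12690)/0.96019 + 246.9 = 144.5445
M2: Pc = R·M2+t = (-0.15270, -0.32021, +1.06289); u = 757.7·(-0.15270)/1.06289 + 324.0 = 215.1465, v = 774.5·(-0.32021)/1.06289 + 246.9 = 13.5704
M3: Pc = R·M3+t = (-0.35529, -0.25610, +1.12361); u = 757.7·(-0.35529)/1.12361 + 324.0 = 84.4115, v = 774.5·(-0.25610)/1.12361 + 246.9 = 70.3683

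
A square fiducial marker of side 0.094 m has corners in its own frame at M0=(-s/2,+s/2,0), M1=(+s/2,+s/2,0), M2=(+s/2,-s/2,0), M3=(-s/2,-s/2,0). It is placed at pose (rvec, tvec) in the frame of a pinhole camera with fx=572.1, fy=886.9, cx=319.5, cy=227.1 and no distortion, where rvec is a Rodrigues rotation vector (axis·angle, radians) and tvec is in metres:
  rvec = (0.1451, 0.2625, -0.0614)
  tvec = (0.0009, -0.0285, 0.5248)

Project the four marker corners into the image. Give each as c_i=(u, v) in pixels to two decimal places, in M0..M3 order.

Intrinsics K: fx=572.1, fy=886.9, cx=319.5, cy=227.1
Marker side s = 0.094 m; corners in marker frame (Z=0):
  M0 = (-0.0470, +0.0470, 0)
  M1 = (+0.0470, +0.0470, 0)
  M2 = (+0.0470, -0.0470, 0)
  M3 = (-0.0470, -0.0470, 0)
rvec = (0.1451, 0.2625, -0.0614), |rvec| = θ = 0.30615 rad = 17.541°
Rodrigues: sinθ=0.30139, 1−cosθ=0.04650; R = I + sinθ·[k]× + (1−cosθ)·[k]×²:
    [+0.96394 +0.07934 +0.25400]
    [-0.04155 +0.98768 -0.15084]
    [-0.26284 +0.13485 +0.95537]
t = (0.0009, -0.0285, 0.5248) m
M0: Pc = R·M0+t = (-0.04068, +0.01987, +0.54349); u = 572.1·(-0.04068)/0.54349 + 319.5 = 276.6825, v = 886.9·(+0.01987)/0.54349 + 227.1 = 259.5315
M1: Pc = R·M1+t = (+0.04993, +0.01597, +0.51878); u = 572.1·(+0.04993)/0.51878 + 319.5 = 374.5662, v = 886.9·(+0.01597)/0.51878 + 227.1 = 254.3991
M2: Pc = R·M2+t = (+0.04248, -0.07687, +0.50611); u = 572.1·(+0.04248)/0.50611 + 319.5 = 367.5148, v = 886.9·(-0.07687)/0.50611 + 227.1 = 92.3868
M3: Pc = R·M3+t = (-0.04813, -0.07297, +0.53082); u = 572.1·(-0.04813)/0.53082 + 319.5 = 267.6219, v = 886.9·(-0.07297)/0.53082 + 227.1 = 105.1826

c0=(276.68, 259.53) c1=(374.57, 254.40) c2=(367.51, 92.39) c3=(267.62, 105.18)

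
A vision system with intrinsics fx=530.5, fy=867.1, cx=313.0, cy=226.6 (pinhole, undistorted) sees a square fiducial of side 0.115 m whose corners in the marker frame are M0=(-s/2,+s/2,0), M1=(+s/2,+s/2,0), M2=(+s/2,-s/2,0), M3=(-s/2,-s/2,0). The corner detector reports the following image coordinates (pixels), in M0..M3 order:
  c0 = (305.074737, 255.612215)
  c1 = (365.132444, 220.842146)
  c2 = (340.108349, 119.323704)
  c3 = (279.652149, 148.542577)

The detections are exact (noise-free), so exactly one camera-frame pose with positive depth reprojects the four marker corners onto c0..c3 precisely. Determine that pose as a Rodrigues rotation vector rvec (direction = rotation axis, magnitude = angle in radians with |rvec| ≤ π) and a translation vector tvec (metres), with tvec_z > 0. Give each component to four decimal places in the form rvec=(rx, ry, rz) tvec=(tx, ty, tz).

rvec=(-0.1760, -0.3622, -0.3473) tvec=(0.0168, -0.0419, 0.8811)

Intrinsics K: fx=530.5, fy=867.1, cx=313.0, cy=226.6
Marker side s = 0.115 m; corners in marker frame (Z=0):
  M0 = (-0.0575, +0.0575, 0)
  M1 = (+0.0575, +0.0575, 0)
  M2 = (+0.0575, -0.0575, 0)
  M3 = (-0.0575, -0.0575, 0)
Detected image corners:
  c0 = (305.074737, 255.612215) px
  c1 = (365.132444, 220.842146) px
  c2 = (340.108349, 119.323704) px
  c3 = (279.652149, 148.542577) px
Planar DLT: solve 8×8 A·h = b for H (H[2,2]=1):
  H  [+661.30290 +180.35576 +323.14202]
  H  [-198.81213 +883.84787 +185.32648]
  H  [+0.42580 -0.12073 +1.00000]
B = K⁻¹H; ‖b₁‖=1.134895, ‖b₂‖=1.134895; λ = 2/(‖b₁‖+‖b₂‖) = 0.881139, sign → tz>0 ⇒ λ=+0.881139
r₁ = λ·B[:,0] = (+0.87703,-0.30008,+0.37519); r₂ = λ·B[:,1] = (+0.36233,+0.92596,-0.10638)
r₃ = r₁×r₂ = (-0.31549,+0.22924,+0.92082); SVD([r₁ r₂ r₃]) → R = UVᵀ:
  R  [+0.87703 +0.36233 -0.31549]
  R  [-0.30008 +0.92596 +0.22924]
  R  [+0.37519 -0.10638 +0.92082]
t = (+0.01685, -0.04194, +0.88114) m
tr R = 2.723814; θ = arccos((tr R − 1)/2) = 0.531778 rad = 30.469°
axis k = ((R−Rᵀ)₃₂, (R−Rᵀ)₁₃, (R−Rᵀ)₂₁) / (2 sinθ) = (-0.330948, -0.681052, -0.653178)
rvec = θ·k = (-0.175991, -0.362168, -0.347346)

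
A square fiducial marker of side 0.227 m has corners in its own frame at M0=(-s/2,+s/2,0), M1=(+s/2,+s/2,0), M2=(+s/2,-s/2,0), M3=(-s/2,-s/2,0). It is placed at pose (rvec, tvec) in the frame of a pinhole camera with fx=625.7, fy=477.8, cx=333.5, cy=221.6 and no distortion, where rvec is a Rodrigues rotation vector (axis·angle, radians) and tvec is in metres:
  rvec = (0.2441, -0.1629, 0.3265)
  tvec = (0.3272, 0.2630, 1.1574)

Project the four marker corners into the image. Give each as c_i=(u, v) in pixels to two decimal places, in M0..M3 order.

Intrinsics K: fx=625.7, fy=477.8, cx=333.5, cy=221.6
Marker side s = 0.227 m; corners in marker frame (Z=0):
  M0 = (-0.1135, +0.1135, 0)
  M1 = (+0.1135, +0.1135, 0)
  M2 = (+0.1135, -0.1135, 0)
  M3 = (-0.1135, -0.1135, 0)
rvec = (0.2441, -0.1629, 0.3265), |rvec| = θ = 0.43900 rad = 25.153°
Rodrigues: sinθ=0.42504, 1−cosθ=0.09482; R = I + sinθ·[k]× + (1−cosθ)·[k]×²:
    [+0.93449 -0.33568 -0.11850]
    [+0.29655 +0.91823 -0.26250]
    [+0.19693 +0.21017 +0.95763]
t = (0.3272, 0.2630, 1.1574) m
M0: Pc = R·M0+t = (+0.18304, +0.33356, +1.15890); u = 625.7·(+0.18304)/1.15890 + 333.5 = 432.3223, v = 477.8·(+0.33356)/1.15890 + 221.6 = 359.1228
M1: Pc = R·M1+t = (+0.39517, +0.40088, +1.20361); u = 625.7·(+0.39517)/1.20361 + 333.5 = 538.9287, v = 477.8·(+0.40088)/1.20361 + 221.6 = 380.7380
M2: Pc = R·M2+t = (+0.47136, +0.19244, +1.15590); u = 625.7·(+0.47136)/1.15590 + 333.5 = 588.6546, v = 477.8·(+0.19244)/1.15590 + 221.6 = 301.1462
M3: Pc = R·M3+t = (+0.25923, +0.12512, +1.11119); u = 625.7·(+0.25923)/1.11119 + 333.5 = 479.4718, v = 477.8·(+0.12512)/1.11119 + 221.6 = 275.4011

c0=(432.32, 359.12) c1=(538.93, 380.74) c2=(588.65, 301.15) c3=(479.47, 275.40)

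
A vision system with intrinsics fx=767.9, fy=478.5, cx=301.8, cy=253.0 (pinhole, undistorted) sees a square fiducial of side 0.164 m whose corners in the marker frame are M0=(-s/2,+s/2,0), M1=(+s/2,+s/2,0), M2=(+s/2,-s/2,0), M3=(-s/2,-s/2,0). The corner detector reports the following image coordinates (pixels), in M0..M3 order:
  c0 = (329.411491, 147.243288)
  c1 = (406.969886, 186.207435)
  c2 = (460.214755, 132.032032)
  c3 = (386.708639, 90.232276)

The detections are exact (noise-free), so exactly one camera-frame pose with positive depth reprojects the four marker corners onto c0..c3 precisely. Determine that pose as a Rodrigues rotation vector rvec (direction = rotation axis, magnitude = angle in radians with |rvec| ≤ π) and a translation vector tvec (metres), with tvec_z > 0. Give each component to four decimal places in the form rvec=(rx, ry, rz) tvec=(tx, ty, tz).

Intrinsics K: fx=767.9, fy=478.5, cx=301.8, cy=253.0
Marker side s = 0.164 m; corners in marker frame (Z=0):
  M0 = (-0.0820, +0.0820, 0)
  M1 = (+0.0820, +0.0820, 0)
  M2 = (+0.0820, -0.0820, 0)
  M3 = (-0.0820, -0.0820, 0)
Detected image corners:
  c0 = (329.411491, 147.243288) px
  c1 = (406.969886, 186.207435) px
  c2 = (460.214755, 132.032032) px
  c3 = (386.708639, 90.232276) px
Planar DLT: solve 8×8 A·h = b for H (H[2,2]=1):
  H  [+602.29259 -362.38317 +397.08285]
  H  [+296.04562 +329.69899 +139.37371]
  H  [+0.35823 -0.06500 +1.00000]
B = K⁻¹H; ‖b₁‖=0.852506, ‖b₂‖=0.852506; λ = 2/(‖b₁‖+‖b₂‖) = 1.173012, sign → tz>0 ⇒ λ=+1.173012
r₁ = λ·B[:,0] = (+0.75489,+0.50356,+0.42021); r₂ = λ·B[:,1] = (-0.52360,+0.84855,-0.07624)
r₃ = r₁×r₂ = (-0.39496,-0.16246,+0.90422); SVD([r₁ r₂ r₃]) → R = UVᵀ:
  R  [+0.75489 -0.52360 -0.39496]
  R  [+0.50356 +0.84855 -0.16246]
  R  [+0.42021 -0.07624 +0.90422]
t = (+0.14555, -0.27855, +1.17301) m
tr R = 2.507656; θ = arccos((tr R − 1)/2) = 0.716927 rad = 41.077°
axis k = ((R−Rᵀ)₃₂, (R−Rᵀ)₁₃, (R−Rᵀ)₂₁) / (2 sinθ) = (+0.065609, -0.620300, +0.781616)
rvec = θ·k = (+0.047037, -0.444710, +0.560362)

rvec=(0.0470, -0.4447, 0.5604) tvec=(0.1456, -0.2785, 1.1730)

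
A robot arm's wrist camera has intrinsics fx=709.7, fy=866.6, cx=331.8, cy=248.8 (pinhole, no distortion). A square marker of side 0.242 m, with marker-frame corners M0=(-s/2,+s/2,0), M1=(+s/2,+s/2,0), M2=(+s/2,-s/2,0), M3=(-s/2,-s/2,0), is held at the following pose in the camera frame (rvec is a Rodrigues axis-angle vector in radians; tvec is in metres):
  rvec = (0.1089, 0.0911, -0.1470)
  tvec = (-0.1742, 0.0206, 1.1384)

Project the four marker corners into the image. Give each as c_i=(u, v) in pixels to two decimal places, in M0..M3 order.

c0=(163.84, 365.57) c1=(308.90, 342.04) c2=(285.13, 159.01) c3=(137.44, 186.88)

Intrinsics K: fx=709.7, fy=866.6, cx=331.8, cy=248.8
Marker side s = 0.242 m; corners in marker frame (Z=0):
  M0 = (-0.1210, +0.1210, 0)
  M1 = (+0.1210, +0.1210, 0)
  M2 = (+0.1210, -0.1210, 0)
  M3 = (-0.1210, -0.1210, 0)
rvec = (0.1089, 0.0911, -0.1470), |rvec| = θ = 0.20437 rad = 11.710°
Rodrigues: sinθ=0.20295, 1−cosθ=0.02081; R = I + sinθ·[k]× + (1−cosθ)·[k]×²:
    [+0.98510 +0.15092 +0.08249]
    [-0.14104 +0.98332 -0.11482]
    [-0.09844 +0.10147 +0.98996]
t = (-0.1742, 0.0206, 1.1384) m
M0: Pc = R·M0+t = (-0.27514, +0.15665, +1.16259); u = 709.7·(-0.27514)/1.16259 + 331.8 = 163.8443, v = 866.6·(+0.15665)/1.16259 + 248.8 = 365.5658
M1: Pc = R·M1+t = (-0.03674, +0.12252, +1.13877); u = 709.7·(-0.03674)/1.13877 + 331.8 = 308.9020, v = 866.6·(+0.12252)/1.13877 + 248.8 = 342.0352
M2: Pc = R·M2+t = (-0.07326, -0.11545, +1.11421); u = 709.7·(-0.07326)/1.11421 + 331.8 = 285.1338, v = 866.6·(-0.11545)/1.11421 + 248.8 = 159.0083
M3: Pc = R·M3+t = (-0.31166, -0.08132, +1.13803); u = 709.7·(-0.31166)/1.13803 + 331.8 = 137.4437, v = 866.6·(-0.08132)/1.13803 + 248.8 = 186.8781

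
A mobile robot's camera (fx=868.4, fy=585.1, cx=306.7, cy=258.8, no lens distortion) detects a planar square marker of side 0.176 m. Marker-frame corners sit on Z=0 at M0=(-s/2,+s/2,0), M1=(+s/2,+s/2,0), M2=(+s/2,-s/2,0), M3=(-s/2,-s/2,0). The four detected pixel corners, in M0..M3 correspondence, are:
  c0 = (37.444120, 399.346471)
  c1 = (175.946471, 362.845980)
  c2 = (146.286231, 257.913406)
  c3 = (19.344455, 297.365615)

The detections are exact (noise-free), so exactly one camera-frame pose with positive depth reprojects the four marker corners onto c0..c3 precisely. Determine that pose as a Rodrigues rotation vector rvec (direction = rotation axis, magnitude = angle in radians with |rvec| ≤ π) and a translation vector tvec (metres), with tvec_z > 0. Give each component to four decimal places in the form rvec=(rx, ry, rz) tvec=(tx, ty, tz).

rvec=(-0.3669, 0.3820, -0.3316) tvec=(-0.2286, 0.1095, 0.9265)

Intrinsics K: fx=868.4, fy=585.1, cx=306.7, cy=258.8
Marker side s = 0.176 m; corners in marker frame (Z=0):
  M0 = (-0.0880, +0.0880, 0)
  M1 = (+0.0880, +0.0880, 0)
  M2 = (+0.0880, -0.0880, 0)
  M3 = (-0.0880, -0.0880, 0)
Detected image corners:
  c0 = (37.444120, 399.346471) px
  c1 = (175.946471, 362.845980) px
  c2 = (146.286231, 257.913406) px
  c3 = (19.344455, 297.365615) px
Planar DLT: solve 8×8 A·h = b for H (H[2,2]=1):
  H  [+722.28353 +93.35232 +92.41308]
  H  [-322.31076 +443.68824 +327.91797]
  H  [-0.32248 -0.43689 +1.00000]
B = K⁻¹H; ‖b₁‖=1.079288, ‖b₂‖=1.079288; λ = 2/(‖b₁‖+‖b₂‖) = 0.926537, sign → tz>0 ⇒ λ=+0.926537
r₁ = λ·B[:,0] = (+0.87616,-0.37824,-0.29879); r₂ = λ·B[:,1] = (+0.24257,+0.88165,-0.40479)
r₃ = r₁×r₂ = (+0.41653,+0.28219,+0.86422); SVD([r₁ r₂ r₃]) → R = UVᵀ:
  R  [+0.87616 +0.24257 +0.41653]
  R  [-0.37824 +0.88165 +0.28219]
  R  [-0.29879 -0.40479 +0.86422]
t = (-0.22863, +0.10945, +0.92654) m
tr R = 2.622030; θ = arccos((tr R − 1)/2) = 0.624911 rad = 35.805°
axis k = ((R−Rᵀ)₃₂, (R−Rᵀ)₁₃, (R−Rᵀ)₂₁) / (2 sinθ) = (-0.587136, +0.611358, -0.530578)
rvec = θ·k = (-0.366907, +0.382044, -0.331564)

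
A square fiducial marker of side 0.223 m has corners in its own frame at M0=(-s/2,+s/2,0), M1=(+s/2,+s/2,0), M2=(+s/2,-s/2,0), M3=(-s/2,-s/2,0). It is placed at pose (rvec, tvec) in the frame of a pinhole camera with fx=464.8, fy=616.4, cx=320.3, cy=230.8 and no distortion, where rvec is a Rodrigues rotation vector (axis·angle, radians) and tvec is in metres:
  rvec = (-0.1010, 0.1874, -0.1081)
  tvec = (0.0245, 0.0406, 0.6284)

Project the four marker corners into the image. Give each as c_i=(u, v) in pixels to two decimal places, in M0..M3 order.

c0=(266.59, 389.57) c1=(432.82, 373.41) c2=(412.06, 148.68) c3=(253.27, 177.91)

Intrinsics K: fx=464.8, fy=616.4, cx=320.3, cy=230.8
Marker side s = 0.223 m; corners in marker frame (Z=0):
  M0 = (-0.1115, +0.1115, 0)
  M1 = (+0.1115, +0.1115, 0)
  M2 = (+0.1115, -0.1115, 0)
  M3 = (-0.1115, -0.1115, 0)
rvec = (-0.1010, 0.1874, -0.1081), |rvec| = θ = 0.23876 rad = 13.680°
Rodrigues: sinθ=0.23650, 1−cosθ=0.02837; R = I + sinθ·[k]× + (1−cosθ)·[k]×²:
    [+0.97671 +0.09766 +0.19106]
    [-0.11649 +0.98911 +0.08996]
    [-0.18019 -0.11012 +0.97745]
t = (0.0245, 0.0406, 0.6284) m
M0: Pc = R·M0+t = (-0.07351, +0.16387, +0.63621); u = 464.8·(-0.07351)/0.63621 + 320.3 = 266.5924, v = 616.4·(+0.16387)/0.63621 + 230.8 = 389.5715
M1: Pc = R·M1+t = (+0.14429, +0.13790, +0.59603); u = 464.8·(+0.14429)/0.59603 + 320.3 = 432.8226, v = 616.4·(+0.13790)/0.59603 + 230.8 = 373.4093
M2: Pc = R·M2+t = (+0.12251, -0.08267, +0.62059); u = 464.8·(+0.12251)/0.62059 + 320.3 = 412.0592, v = 616.4·(-0.08267)/0.62059 + 230.8 = 148.6831
M3: Pc = R·M3+t = (-0.09529, -0.05670, +0.66077); u = 464.8·(-0.09529)/0.66077 + 320.3 = 253.2697, v = 616.4·(-0.05670)/0.66077 + 230.8 = 177.9107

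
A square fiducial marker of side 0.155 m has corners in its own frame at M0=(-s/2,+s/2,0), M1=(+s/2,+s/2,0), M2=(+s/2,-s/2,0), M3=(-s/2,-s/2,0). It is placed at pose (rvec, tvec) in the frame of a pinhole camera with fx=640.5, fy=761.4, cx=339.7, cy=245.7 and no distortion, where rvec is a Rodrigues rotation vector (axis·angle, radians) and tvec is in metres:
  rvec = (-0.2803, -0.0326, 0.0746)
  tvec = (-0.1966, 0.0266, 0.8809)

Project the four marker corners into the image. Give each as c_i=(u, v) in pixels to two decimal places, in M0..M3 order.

Intrinsics K: fx=640.5, fy=761.4, cx=339.7, cy=245.7
Marker side s = 0.155 m; corners in marker frame (Z=0):
  M0 = (-0.0775, +0.0775, 0)
  M1 = (+0.0775, +0.0775, 0)
  M2 = (+0.0775, -0.0775, 0)
  M3 = (-0.0775, -0.0775, 0)
rvec = (-0.2803, -0.0326, 0.0746), |rvec| = θ = 0.29188 rad = 16.724°
Rodrigues: sinθ=0.28776, 1−cosθ=0.04230; R = I + sinθ·[k]× + (1−cosθ)·[k]×²:
    [+0.99671 -0.06901 -0.04252]
    [+0.07808 +0.95823 +0.27513]
    [+0.02176 -0.27754 +0.96047]
t = (-0.1966, 0.0266, 0.8809) m
M0: Pc = R·M0+t = (-0.27919, +0.09481, +0.85770); u = 640.5·(-0.27919)/0.85770 + 339.7 = 131.2094, v = 761.4·(+0.09481)/0.85770 + 245.7 = 329.8660
M1: Pc = R·M1+t = (-0.12470, +0.10691, +0.86108); u = 640.5·(-0.12470)/0.86108 + 339.7 = 246.9412, v = 761.4·(+0.10691)/0.86108 + 245.7 = 340.2381
M2: Pc = R·M2+t = (-0.11401, -0.04161, +0.90410); u = 640.5·(-0.11401)/0.90410 + 339.7 = 258.9327, v = 761.4·(-0.04161)/0.90410 + 245.7 = 210.6561
M3: Pc = R·M3+t = (-0.26850, -0.05371, +0.90072); u = 640.5·(-0.26850)/0.90072 + 339.7 = 148.7732, v = 761.4·(-0.05371)/0.90072 + 245.7 = 200.2942

c0=(131.21, 329.87) c1=(246.94, 340.24) c2=(258.93, 210.66) c3=(148.77, 200.29)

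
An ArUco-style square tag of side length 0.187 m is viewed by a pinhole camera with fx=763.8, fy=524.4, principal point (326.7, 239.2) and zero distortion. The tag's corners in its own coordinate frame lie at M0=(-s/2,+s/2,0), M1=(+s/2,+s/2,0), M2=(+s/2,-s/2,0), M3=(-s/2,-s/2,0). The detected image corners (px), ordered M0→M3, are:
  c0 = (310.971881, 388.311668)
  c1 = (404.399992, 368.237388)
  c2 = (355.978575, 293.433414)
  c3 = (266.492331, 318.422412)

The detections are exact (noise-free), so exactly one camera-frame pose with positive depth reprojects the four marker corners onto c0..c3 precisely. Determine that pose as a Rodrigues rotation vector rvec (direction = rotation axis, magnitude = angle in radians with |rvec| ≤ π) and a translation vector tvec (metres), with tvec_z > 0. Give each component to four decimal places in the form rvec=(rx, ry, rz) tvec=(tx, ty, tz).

Intrinsics K: fx=763.8, fy=524.4, cx=326.7, cy=239.2
Marker side s = 0.187 m; corners in marker frame (Z=0):
  M0 = (-0.0935, +0.0935, 0)
  M1 = (+0.0935, +0.0935, 0)
  M2 = (+0.0935, -0.0935, 0)
  M3 = (-0.0935, -0.0935, 0)
Detected image corners:
  c0 = (310.971881, 388.311668) px
  c1 = (404.399992, 368.237388) px
  c2 = (355.978575, 293.433414) px
  c3 = (266.492331, 318.422412) px
Planar DLT: solve 8×8 A·h = b for H (H[2,2]=1):
  H  [+363.39933 +234.75034 +332.76838]
  H  [-249.04628 +372.83764 +342.36263]
  H  [-0.37564 -0.03970 +1.00000]
B = K⁻¹H; ‖b₁‖=0.798957, ‖b₂‖=0.798957; λ = 2/(‖b₁‖+‖b₂‖) = 1.251632, sign → tz>0 ⇒ λ=+1.251632
r₁ = λ·B[:,0] = (+0.79660,-0.37996,-0.47016); r₂ = λ·B[:,1] = (+0.40594,+0.91255,-0.04969)
r₃ = r₁×r₂ = (+0.44793,-0.15128,+0.88118); SVD([r₁ r₂ r₃]) → R = UVᵀ:
  R  [+0.79660 +0.40594 +0.44793]
  R  [-0.37996 +0.91255 -0.15128]
  R  [-0.47016 -0.04969 +0.88118]
t = (+0.00994, +0.24623, +1.25163) m
tr R = 2.590331; θ = arccos((tr R − 1)/2) = 0.651516 rad = 37.329°
axis k = ((R−Rᵀ)₃₂, (R−Rᵀ)₁₃, (R−Rᵀ)₂₁) / (2 sinθ) = (+0.083763, +0.757012, -0.648009)
rvec = θ·k = (+0.054573, +0.493206, -0.422188)

rvec=(0.0546, 0.4932, -0.4222) tvec=(0.0099, 0.2462, 1.2516)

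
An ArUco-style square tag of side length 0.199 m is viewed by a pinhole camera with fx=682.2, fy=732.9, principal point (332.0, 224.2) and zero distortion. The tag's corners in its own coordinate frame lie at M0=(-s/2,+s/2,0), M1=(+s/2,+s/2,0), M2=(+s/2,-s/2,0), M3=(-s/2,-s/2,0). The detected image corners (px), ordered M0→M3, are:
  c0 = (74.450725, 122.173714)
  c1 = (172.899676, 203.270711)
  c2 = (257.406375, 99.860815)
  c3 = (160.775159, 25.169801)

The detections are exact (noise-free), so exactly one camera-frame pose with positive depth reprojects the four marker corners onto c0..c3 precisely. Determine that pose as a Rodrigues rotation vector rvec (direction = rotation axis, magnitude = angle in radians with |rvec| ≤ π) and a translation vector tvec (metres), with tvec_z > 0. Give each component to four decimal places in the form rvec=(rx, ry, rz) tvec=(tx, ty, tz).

Intrinsics K: fx=682.2, fy=732.9, cx=332.0, cy=224.2
Marker side s = 0.199 m; corners in marker frame (Z=0):
  M0 = (-0.0995, +0.0995, 0)
  M1 = (+0.0995, +0.0995, 0)
  M2 = (+0.0995, -0.0995, 0)
  M3 = (-0.0995, -0.0995, 0)
Detected image corners:
  c0 = (74.450725, 122.173714) px
  c1 = (172.899676, 203.270711) px
  c2 = (257.406375, 99.860815) px
  c3 = (160.775159, 25.169801) px
Planar DLT: solve 8×8 A·h = b for H (H[2,2]=1):
  H  [+465.45436 -466.41056 +166.61368]
  H  [+374.42210 +478.19071 +110.93371]
  H  [-0.14782 -0.22310 +1.00000]
B = K⁻¹H; ‖b₁‖=0.948658, ‖b₂‖=0.948658; λ = 2/(‖b₁‖+‖b₂‖) = 1.054121, sign → tz>0 ⇒ λ=+1.054121
r₁ = λ·B[:,0] = (+0.79504,+0.58619,-0.15582); r₂ = λ·B[:,1] = (-0.60624,+0.75972,-0.23517)
r₃ = r₁×r₂ = (-0.01947,+0.28144,+0.95938); SVD([r₁ r₂ r₃]) → R = UVᵀ:
  R  [+0.79504 -0.60624 -0.01947]
  R  [+0.58619 +0.75972 +0.28144]
  R  [-0.15582 -0.23517 +0.95938]
t = (-0.25555, -0.16291, +1.05412) m
tr R = 2.514142; θ = arccos((tr R − 1)/2) = 0.711978 rad = 40.793°
axis k = ((R−Rᵀ)₃₂, (R−Rᵀ)₁₃, (R−Rᵀ)₂₁) / (2 sinθ) = (-0.395364, +0.104351, +0.912578)
rvec = θ·k = (-0.281490, +0.074295, +0.649736)

rvec=(-0.2815, 0.0743, 0.6497) tvec=(-0.2556, -0.1629, 1.0541)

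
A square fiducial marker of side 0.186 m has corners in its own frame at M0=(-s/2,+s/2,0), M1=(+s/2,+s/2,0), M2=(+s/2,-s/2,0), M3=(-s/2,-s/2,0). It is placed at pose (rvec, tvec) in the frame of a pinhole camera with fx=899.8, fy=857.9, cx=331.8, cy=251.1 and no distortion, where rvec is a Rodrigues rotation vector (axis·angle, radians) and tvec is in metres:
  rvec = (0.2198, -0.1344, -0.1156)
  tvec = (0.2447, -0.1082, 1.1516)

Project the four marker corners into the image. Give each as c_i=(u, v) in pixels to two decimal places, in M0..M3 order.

c0=(457.62, 246.61) c1=(594.44, 229.34) c2=(589.48, 93.08) c3=(447.46, 108.28)

Intrinsics K: fx=899.8, fy=857.9, cx=331.8, cy=251.1
Marker side s = 0.186 m; corners in marker frame (Z=0):
  M0 = (-0.0930, +0.0930, 0)
  M1 = (+0.0930, +0.0930, 0)
  M2 = (+0.0930, -0.0930, 0)
  M3 = (-0.0930, -0.0930, 0)
rvec = (0.2198, -0.1344, -0.1156), |rvec| = θ = 0.28238 rad = 16.179°
Rodrigues: sinθ=0.27864, 1−cosθ=0.03961; R = I + sinθ·[k]× + (1−cosθ)·[k]×²:
    [+0.98439 +0.09940 -0.14524]
    [-0.12874 +0.96937 -0.20917]
    [+0.12000 +0.22461 +0.96703]
t = (0.2447, -0.1082, 1.1516) m
M0: Pc = R·M0+t = (+0.16240, -0.00608, +1.16133); u = 899.8·(+0.16240)/1.16133 + 331.8 = 457.6245, v = 857.9·(-0.00608)/1.16133 + 251.1 = 246.6116
M1: Pc = R·M1+t = (+0.34549, -0.03002, +1.18365); u = 899.8·(+0.34549)/1.18365 + 331.8 = 594.4404, v = 857.9·(-0.03002)/1.18365 + 251.1 = 229.3403
M2: Pc = R·M2+t = (+0.32700, -0.21032, +1.14187); u = 899.8·(+0.32700)/1.14187 + 331.8 = 589.4810, v = 857.9·(-0.21032)/1.14187 + 251.1 = 93.0813
M3: Pc = R·M3+t = (+0.14391, -0.18638, +1.11955); u = 899.8·(+0.14391)/1.11955 + 331.8 = 447.4608, v = 857.9·(-0.18638)/1.11955 + 251.1 = 108.2805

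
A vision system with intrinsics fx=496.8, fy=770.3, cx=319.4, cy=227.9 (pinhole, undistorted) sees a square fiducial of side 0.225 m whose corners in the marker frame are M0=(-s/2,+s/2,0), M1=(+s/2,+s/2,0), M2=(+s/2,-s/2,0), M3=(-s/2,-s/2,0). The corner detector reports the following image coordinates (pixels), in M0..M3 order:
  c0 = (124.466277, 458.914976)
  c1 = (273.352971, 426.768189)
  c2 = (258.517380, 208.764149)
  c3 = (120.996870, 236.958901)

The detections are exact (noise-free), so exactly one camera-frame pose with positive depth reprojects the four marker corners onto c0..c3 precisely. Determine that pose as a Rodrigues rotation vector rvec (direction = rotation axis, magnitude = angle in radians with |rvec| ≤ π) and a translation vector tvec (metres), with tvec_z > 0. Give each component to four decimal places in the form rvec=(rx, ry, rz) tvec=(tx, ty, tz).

rvec=(-0.2815, -0.0056, -0.1350) tvec=(-0.1961, 0.1017, 0.7795)

Intrinsics K: fx=496.8, fy=770.3, cx=319.4, cy=227.9
Marker side s = 0.225 m; corners in marker frame (Z=0):
  M0 = (-0.1125, +0.1125, 0)
  M1 = (+0.1125, +0.1125, 0)
  M2 = (+0.1125, -0.1125, 0)
  M3 = (-0.1125, -0.1125, 0)
Detected image corners:
  c0 = (124.466277, 458.914976) px
  c1 = (273.352971, 426.768189) px
  c2 = (258.517380, 208.764149) px
  c3 = (120.996870, 236.958901) px
Planar DLT: solve 8×8 A·h = b for H (H[2,2]=1):
  H  [+641.51390 -28.17387 +194.40199]
  H  [-123.35977 +859.57837 +328.40895]
  H  [+0.03119 -0.35475 +1.00000]
B = K⁻¹H; ‖b₁‖=1.282852, ‖b₂‖=1.282852; λ = 2/(‖b₁‖+‖b₂‖) = 0.779513, sign → tz>0 ⇒ λ=+0.779513
r₁ = λ·B[:,0] = (+0.99095,-0.13203,+0.02431); r₂ = λ·B[:,1] = (+0.13358,+0.95167,-0.27653)
r₃ = r₁×r₂ = (+0.01337,+0.27728,+0.96070); SVD([r₁ r₂ r₃]) → R = UVᵀ:
  R  [+0.99095 +0.13358 +0.01337]
  R  [-0.13203 +0.95167 +0.27728]
  R  [+0.02431 -0.27653 +0.96070]
t = (-0.19613, +0.10171, +0.77951) m
tr R = 2.903319; θ = arccos((tr R − 1)/2) = 0.312202 rad = 17.888°
axis k = ((R−Rᵀ)₃₂, (R−Rᵀ)₁₃, (R−Rᵀ)₂₁) / (2 sinθ) = (-0.901520, -0.017813, -0.432371)
rvec = θ·k = (-0.281457, -0.005561, -0.134987)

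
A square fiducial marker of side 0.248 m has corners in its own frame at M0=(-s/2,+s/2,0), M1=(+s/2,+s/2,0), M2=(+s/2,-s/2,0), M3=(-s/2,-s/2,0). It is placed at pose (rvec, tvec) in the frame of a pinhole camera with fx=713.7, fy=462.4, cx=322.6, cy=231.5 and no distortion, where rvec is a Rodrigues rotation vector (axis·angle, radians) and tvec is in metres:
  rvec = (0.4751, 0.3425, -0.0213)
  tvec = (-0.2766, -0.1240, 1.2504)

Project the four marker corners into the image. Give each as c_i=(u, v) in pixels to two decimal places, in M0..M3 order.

c0=(120.51, 224.31) c1=(239.43, 229.19) c2=(216.28, 140.56) c3=(88.27, 141.08)

Intrinsics K: fx=713.7, fy=462.4, cx=322.6, cy=231.5
Marker side s = 0.248 m; corners in marker frame (Z=0):
  M0 = (-0.1240, +0.1240, 0)
  M1 = (+0.1240, +0.1240, 0)
  M2 = (+0.1240, -0.1240, 0)
  M3 = (-0.1240, -0.1240, 0)
rvec = (0.4751, 0.3425, -0.0213), |rvec| = θ = 0.58607 rad = 33.579°
Rodrigues: sinθ=0.55309, 1−cosθ=0.16688; R = I + sinθ·[k]× + (1−cosθ)·[k]×²:
    [+0.94279 +0.09916 +0.31831]
    [+0.05896 +0.89011 -0.45191]
    [-0.32814 +0.44482 +0.83334]
t = (-0.2766, -0.1240, 1.2504) m
M0: Pc = R·M0+t = (-0.38121, -0.02094, +1.34625); u = 713.7·(-0.38121)/1.34625 + 322.6 = 120.5054, v = 462.4·(-0.02094)/1.34625 + 231.5 = 224.3088
M1: Pc = R·M1+t = (-0.14740, -0.00632, +1.26487); u = 713.7·(-0.14740)/1.26487 + 322.6 = 239.4305, v = 462.4·(-0.00632)/1.26487 + 231.5 = 229.1913
M2: Pc = R·M2+t = (-0.17199, -0.22706, +1.15455); u = 713.7·(-0.17199)/1.15455 + 322.6 = 216.2822, v = 462.4·(-0.22706)/1.15455 + 231.5 = 140.5608
M3: Pc = R·M3+t = (-0.40580, -0.24168, +1.23593); u = 713.7·(-0.40580)/1.23593 + 322.6 = 88.2664, v = 462.4·(-0.24168)/1.23593 + 231.5 = 141.0783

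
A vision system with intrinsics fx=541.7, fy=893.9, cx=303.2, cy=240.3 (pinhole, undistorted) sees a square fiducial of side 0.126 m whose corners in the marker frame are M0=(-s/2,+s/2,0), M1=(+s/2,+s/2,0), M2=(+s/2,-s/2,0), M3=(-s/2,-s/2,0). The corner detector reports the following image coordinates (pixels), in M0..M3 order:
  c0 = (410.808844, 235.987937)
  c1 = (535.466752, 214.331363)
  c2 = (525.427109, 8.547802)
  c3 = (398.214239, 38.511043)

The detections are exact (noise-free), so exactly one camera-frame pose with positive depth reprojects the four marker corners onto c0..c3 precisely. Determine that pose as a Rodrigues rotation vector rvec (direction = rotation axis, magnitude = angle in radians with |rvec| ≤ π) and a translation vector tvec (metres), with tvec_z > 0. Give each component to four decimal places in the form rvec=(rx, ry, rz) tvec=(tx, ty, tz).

Intrinsics K: fx=541.7, fy=893.9, cx=303.2, cy=240.3
Marker side s = 0.126 m; corners in marker frame (Z=0):
  M0 = (-0.0630, +0.0630, 0)
  M1 = (+0.0630, +0.0630, 0)
  M2 = (+0.0630, -0.0630, 0)
  M3 = (-0.0630, -0.0630, 0)
Detected image corners:
  c0 = (410.808844, 235.987937) px
  c1 = (535.466752, 214.331363) px
  c2 = (525.427109, 8.547802) px
  c3 = (398.214239, 38.511043) px
Planar DLT: solve 8×8 A·h = b for H (H[2,2]=1):
  H  [+857.78172 +178.00652 +466.34487]
  H  [-242.10982 +1623.01658 +125.78630]
  H  [-0.30287 +0.18823 +1.00000]
B = K⁻¹H; ‖b₁‖=1.789049, ‖b₂‖=1.789049; λ = 2/(‖b₁‖+‖b₂‖) = 0.558956, sign → tz>0 ⇒ λ=+0.558956
r₁ = λ·B[:,0] = (+0.97986,-0.10588,-0.16929); r₂ = λ·B[:,1] = (+0.12479,+0.98659,+0.10521)
r₃ = r₁×r₂ = (+0.15588,-0.12422,+0.97993); SVD([r₁ r₂ r₃]) → R = UVᵀ:
  R  [+0.97986 +0.12479 +0.15588]
  R  [-0.10588 +0.98659 -0.12422]
  R  [-0.16929 +0.10521 +0.97993]
t = (+0.16834, -0.07161, +0.55896) m
tr R = 2.946385; θ = arccos((tr R − 1)/2) = 0.232069 rad = 13.297°
axis k = ((R−Rᵀ)₃₂, (R−Rᵀ)₁₃, (R−Rᵀ)₂₁) / (2 sinθ) = (+0.498787, +0.706920, -0.501474)
rvec = θ·k = (+0.115753, +0.164054, -0.116376)

rvec=(0.1158, 0.1641, -0.1164) tvec=(0.1683, -0.0716, 0.5590)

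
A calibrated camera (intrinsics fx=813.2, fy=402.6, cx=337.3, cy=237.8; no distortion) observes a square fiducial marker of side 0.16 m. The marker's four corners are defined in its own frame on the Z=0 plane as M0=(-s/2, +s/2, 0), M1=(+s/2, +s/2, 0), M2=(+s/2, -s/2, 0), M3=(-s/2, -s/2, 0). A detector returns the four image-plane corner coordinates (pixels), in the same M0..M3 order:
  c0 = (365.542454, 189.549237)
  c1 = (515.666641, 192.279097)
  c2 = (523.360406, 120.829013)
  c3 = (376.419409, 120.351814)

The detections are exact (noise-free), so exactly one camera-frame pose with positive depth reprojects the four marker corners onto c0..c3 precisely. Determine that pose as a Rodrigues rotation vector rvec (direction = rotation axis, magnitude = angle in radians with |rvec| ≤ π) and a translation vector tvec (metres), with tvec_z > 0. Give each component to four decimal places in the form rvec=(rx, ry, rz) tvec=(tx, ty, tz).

Intrinsics K: fx=813.2, fy=402.6, cx=337.3, cy=237.8
Marker side s = 0.16 m; corners in marker frame (Z=0):
  M0 = (-0.0800, +0.0800, 0)
  M1 = (+0.0800, +0.0800, 0)
  M2 = (+0.0800, -0.0800, 0)
  M3 = (-0.0800, -0.0800, 0)
Detected image corners:
  c0 = (365.542454, 189.549237) px
  c1 = (515.666641, 192.279097) px
  c2 = (523.360406, 120.829013) px
  c3 = (376.419409, 120.351814) px
Planar DLT: solve 8×8 A·h = b for H (H[2,2]=1):
  H  [+840.55664 -123.30773 +444.13188]
  H  [-20.72321 +416.63376 +155.32827]
  H  [-0.19687 -0.14625 +1.00000]
B = K⁻¹H; ‖b₁‖=1.134394, ‖b₂‖=1.134394; λ = 2/(‖b₁‖+‖b₂‖) = 0.881528, sign → tz>0 ⇒ λ=+0.881528
r₁ = λ·B[:,0] = (+0.98317,+0.05713,-0.17355); r₂ = λ·B[:,1] = (-0.08019,+0.98841,-0.12892)
r₃ = r₁×r₂ = (+0.16417,+0.14067,+0.97635); SVD([r₁ r₂ r₃]) → R = UVᵀ:
  R  [+0.98317 -0.08019 +0.16417]
  R  [+0.05713 +0.98841 +0.14067]
  R  [-0.17355 -0.12892 +0.97635]
t = (+0.11581, -0.18058, +0.88153) m
tr R = 2.947924; θ = arccos((tr R − 1)/2) = 0.228699 rad = 13.103°
axis k = ((R−Rᵀ)₃₂, (R−Rᵀ)₁₃, (R−Rᵀ)₂₁) / (2 sinθ) = (-0.594579, +0.744815, +0.302864)
rvec = θ·k = (-0.135980, +0.170338, +0.069265)

rvec=(-0.1360, 0.1703, 0.0693) tvec=(0.1158, -0.1806, 0.8815)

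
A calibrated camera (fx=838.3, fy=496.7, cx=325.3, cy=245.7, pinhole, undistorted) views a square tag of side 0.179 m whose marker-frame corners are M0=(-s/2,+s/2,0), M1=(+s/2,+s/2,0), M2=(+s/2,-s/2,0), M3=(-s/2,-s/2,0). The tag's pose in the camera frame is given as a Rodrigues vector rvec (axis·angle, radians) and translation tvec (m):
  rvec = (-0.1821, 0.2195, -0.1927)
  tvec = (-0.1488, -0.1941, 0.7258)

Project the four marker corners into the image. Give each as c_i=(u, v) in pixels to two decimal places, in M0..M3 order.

c0=(71.86, 184.76) c1=(267.07, 154.75) c2=(234.98, 41.01) c3=(50.41, 74.90)

Intrinsics K: fx=838.3, fy=496.7, cx=325.3, cy=245.7
Marker side s = 0.179 m; corners in marker frame (Z=0):
  M0 = (-0.0895, +0.0895, 0)
  M1 = (+0.0895, +0.0895, 0)
  M2 = (+0.0895, -0.0895, 0)
  M3 = (-0.0895, -0.0895, 0)
rvec = (-0.1821, 0.2195, -0.1927), |rvec| = θ = 0.34420 rad = 19.721°
Rodrigues: sinθ=0.33744, 1−cosθ=0.05865; R = I + sinθ·[k]× + (1−cosθ)·[k]×²:
    [+0.95776 +0.16913 +0.23256]
    [-0.20871 +0.96520 +0.15758]
    [-0.19782 -0.19947 +0.95973]
t = (-0.1488, -0.1941, 0.7258) m
M0: Pc = R·M0+t = (-0.21938, -0.08904, +0.72565); u = 838.3·(-0.21938)/0.72565 + 325.3 = 71.8611, v = 496.7·(-0.08904)/0.72565 + 245.7 = 184.7563
M1: Pc = R·M1+t = (-0.04794, -0.12639, +0.69024); u = 838.3·(-0.04794)/0.69024 + 325.3 = 267.0730, v = 496.7·(-0.12639)/0.69024 + 245.7 = 154.7467
M2: Pc = R·M2+t = (-0.07822, -0.29916, +0.72595); u = 838.3·(-0.07822)/0.72595 + 325.3 = 234.9773, v = 496.7·(-0.29916)/0.72595 + 245.7 = 41.0089
M3: Pc = R·M3+t = (-0.24966, -0.26181, +0.76136); u = 838.3·(-0.24966)/0.76136 + 325.3 = 50.4128, v = 496.7·(-0.26181)/0.76136 + 245.7 = 74.9009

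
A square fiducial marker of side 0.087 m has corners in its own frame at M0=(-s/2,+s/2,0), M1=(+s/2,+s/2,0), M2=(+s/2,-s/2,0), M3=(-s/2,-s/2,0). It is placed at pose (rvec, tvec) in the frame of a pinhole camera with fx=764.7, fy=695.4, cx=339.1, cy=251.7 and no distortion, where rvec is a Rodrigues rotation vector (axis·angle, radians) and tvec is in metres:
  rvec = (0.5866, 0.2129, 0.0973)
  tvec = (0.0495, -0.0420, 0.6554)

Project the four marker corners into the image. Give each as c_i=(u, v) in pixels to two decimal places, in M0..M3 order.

Intrinsics K: fx=764.7, fy=695.4, cx=339.1, cy=251.7
Marker side s = 0.087 m; corners in marker frame (Z=0):
  M0 = (-0.0435, +0.0435, 0)
  M1 = (+0.0435, +0.0435, 0)
  M2 = (+0.0435, -0.0435, 0)
  M3 = (-0.0435, -0.0435, 0)
rvec = (0.5866, 0.2129, 0.0973), |rvec| = θ = 0.63158 rad = 36.187°
Rodrigues: sinθ=0.59042, 1−cosθ=0.19290; R = I + sinθ·[k]× + (1−cosθ)·[k]×²:
    [+0.97350 -0.03056 +0.22663]
    [+0.15135 +0.82902 -0.53835]
    [-0.17142 +0.55839 +0.81167]
t = (0.0495, -0.0420, 0.6554) m
M0: Pc = R·M0+t = (+0.00582, -0.01252, +0.68715); u = 764.7·(+0.00582)/0.68715 + 339.1 = 345.5804, v = 695.4·(-0.01252)/0.68715 + 251.7 = 239.0279
M1: Pc = R·M1+t = (+0.09052, +0.00065, +0.67223); u = 764.7·(+0.09052)/0.67223 + 339.1 = 442.0687, v = 695.4·(+0.00065)/0.67223 + 251.7 = 252.3684
M2: Pc = R·M2+t = (+0.09318, -0.07148, +0.62365); u = 764.7·(+0.09318)/0.62365 + 339.1 = 453.3500, v = 695.4·(-0.07148)/0.62365 + 251.7 = 171.9987
M3: Pc = R·M3+t = (+0.00848, -0.08465, +0.63857); u = 764.7·(+0.00848)/0.63857 + 339.1 = 349.2576, v = 695.4·(-0.08465)/0.63857 + 251.7 = 159.5203

c0=(345.58, 239.03) c1=(442.07, 252.37) c2=(453.35, 172.00) c3=(349.26, 159.52)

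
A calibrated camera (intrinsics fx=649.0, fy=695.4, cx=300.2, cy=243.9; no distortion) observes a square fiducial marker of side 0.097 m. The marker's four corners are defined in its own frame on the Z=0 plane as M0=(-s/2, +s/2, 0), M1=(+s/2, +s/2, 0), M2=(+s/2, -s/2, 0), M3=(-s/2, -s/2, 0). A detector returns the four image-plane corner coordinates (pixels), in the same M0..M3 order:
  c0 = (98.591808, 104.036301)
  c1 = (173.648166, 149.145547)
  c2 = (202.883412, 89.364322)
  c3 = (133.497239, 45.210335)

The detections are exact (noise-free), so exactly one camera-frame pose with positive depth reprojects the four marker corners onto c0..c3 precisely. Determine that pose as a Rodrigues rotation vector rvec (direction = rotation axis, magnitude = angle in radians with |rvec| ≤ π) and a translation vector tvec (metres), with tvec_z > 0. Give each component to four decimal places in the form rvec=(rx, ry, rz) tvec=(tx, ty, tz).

rvec=(-0.4898, -0.3946, 0.4123) tvec=(-0.1787, -0.1675, 0.7894)

Intrinsics K: fx=649.0, fy=695.4, cx=300.2, cy=243.9
Marker side s = 0.097 m; corners in marker frame (Z=0):
  M0 = (-0.0485, +0.0485, 0)
  M1 = (+0.0485, +0.0485, 0)
  M2 = (+0.0485, -0.0485, 0)
  M3 = (-0.0485, -0.0485, 0)
Detected image corners:
  c0 = (98.591808, 104.036301) px
  c1 = (173.648166, 149.145547) px
  c2 = (202.883412, 89.364322) px
  c3 = (133.497239, 45.210335) px
Planar DLT: solve 8×8 A·h = b for H (H[2,2]=1):
  H  [+794.14148 -430.86639 +153.25157]
  H  [+492.15512 +547.29027 +96.34664]
  H  [+0.33210 -0.66192 +1.00000]
B = K⁻¹H; ‖b₁‖=1.266814, ‖b₂‖=1.266814; λ = 2/(‖b₁‖+‖b₂‖) = 0.789382, sign → tz>0 ⇒ λ=+0.789382
r₁ = λ·B[:,0] = (+0.84466,+0.46672,+0.26215); r₂ = λ·B[:,1] = (-0.28237,+0.80452,-0.52251)
r₃ = r₁×r₂ = (-0.45477,+0.36732,+0.81133); SVD([r₁ r₂ r₃]) → R = UVᵀ:
  R  [+0.84466 -0.28237 -0.45477]
  R  [+0.46672 +0.80452 +0.36732]
  R  [+0.26215 -0.52251 +0.81133]
t = (-0.17873, -0.16749, +0.78938) m
tr R = 2.460505; θ = arccos((tr R − 1)/2) = 0.752105 rad = 43.092°
axis k = ((R−Rᵀ)₃₂, (R−Rᵀ)₁₃, (R−Rᵀ)₂₁) / (2 sinθ) = (-0.651242, -0.524701, +0.548245)
rvec = θ·k = (-0.489802, -0.394630, +0.412337)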